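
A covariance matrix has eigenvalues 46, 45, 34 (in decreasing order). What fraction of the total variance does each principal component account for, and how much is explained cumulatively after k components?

Step 1 — total variance = trace(Sigma) = Σ λ_i = 46 + 45 + 34 = 125.

Step 2 — fraction explained by component i = λ_i / Σ λ:
  PC1: 46/125 = 0.368
  PC2: 45/125 = 0.36
  PC3: 34/125 = 0.272

Step 3 — cumulative fraction after k components = (λ_1 + ... + λ_k) / Σ λ:
  k = 1: 46/125 = 0.368
  k = 2: (46 + 45)/125 = 91/125 = 0.728
  k = 3: (46 + 45 + 34)/125 = 125/125 = 1

Summary (fraction, with percent):

explained: PC1 0.368 (36.8%), PC2 0.36 (36%), PC3 0.272 (27.2%);  cumulative: 0.368, 0.728, 1


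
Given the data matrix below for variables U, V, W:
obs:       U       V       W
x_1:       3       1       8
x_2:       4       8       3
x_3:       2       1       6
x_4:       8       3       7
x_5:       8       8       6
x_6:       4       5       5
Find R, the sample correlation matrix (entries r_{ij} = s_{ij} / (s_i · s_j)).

Step 1 — column means:
  mean(U) = (3 + 4 + 2 + 8 + 8 + 4) / 6 = 29/6 = 4.8333
  mean(V) = (1 + 8 + 1 + 3 + 8 + 5) / 6 = 26/6 = 4.3333
  mean(W) = (8 + 3 + 6 + 7 + 6 + 5) / 6 = 35/6 = 5.8333

Step 2 — sample variances and covariances s[i,j] = (1/(n-1)) · Σ_k (x_{k,i} - mean_i) · (x_{k,j} - mean_j), with n-1 = 5:
  s[U,U] = ((-1.8333)·(-1.8333) + (-0.8333)·(-0.8333) + (-2.8333)·(-2.8333) + (3.1667)·(3.1667) + (3.1667)·(3.1667) + (-0.8333)·(-0.8333)) / 5 = 32.8333/5 = 6.5667
  s[U,V] = ((-1.8333)·(-3.3333) + (-0.8333)·(3.6667) + (-2.8333)·(-3.3333) + (3.1667)·(-1.3333) + (3.1667)·(3.6667) + (-0.8333)·(0.6667)) / 5 = 19.3333/5 = 3.8667
  s[U,W] = ((-1.8333)·(2.1667) + (-0.8333)·(-2.8333) + (-2.8333)·(0.1667) + (3.1667)·(1.1667) + (3.1667)·(0.1667) + (-0.8333)·(-0.8333)) / 5 = 2.8333/5 = 0.5667
  s[V,V] = ((-3.3333)·(-3.3333) + (3.6667)·(3.6667) + (-3.3333)·(-3.3333) + (-1.3333)·(-1.3333) + (3.6667)·(3.6667) + (0.6667)·(0.6667)) / 5 = 51.3333/5 = 10.2667
  s[V,W] = ((-3.3333)·(2.1667) + (3.6667)·(-2.8333) + (-3.3333)·(0.1667) + (-1.3333)·(1.1667) + (3.6667)·(0.1667) + (0.6667)·(-0.8333)) / 5 = -19.6667/5 = -3.9333
  s[W,W] = ((2.1667)·(2.1667) + (-2.8333)·(-2.8333) + (0.1667)·(0.1667) + (1.1667)·(1.1667) + (0.1667)·(0.1667) + (-0.8333)·(-0.8333)) / 5 = 14.8333/5 = 2.9667
  Sample standard deviations s_i = √(s[i,i]):
  s(U) = √(6.5667) = 2.5626
  s(V) = √(10.2667) = 3.2042
  s(W) = √(2.9667) = 1.7224

Step 3 — r_{ij} = s_{ij} / (s_i · s_j):
  r[U,U] = 1 (diagonal).
  r[U,V] = 3.8667 / (2.5626 · 3.2042) = 3.8667 / 8.2108 = 0.4709
  r[U,W] = 0.5667 / (2.5626 · 1.7224) = 0.5667 / 4.4137 = 0.1284
  r[V,V] = 1 (diagonal).
  r[V,W] = -3.9333 / (3.2042 · 1.7224) = -3.9333 / 5.5189 = -0.7127
  r[W,W] = 1 (diagonal).

R is symmetric with unit diagonal. Assembling:

R = [[1, 0.4709, 0.1284],
 [0.4709, 1, -0.7127],
 [0.1284, -0.7127, 1]]


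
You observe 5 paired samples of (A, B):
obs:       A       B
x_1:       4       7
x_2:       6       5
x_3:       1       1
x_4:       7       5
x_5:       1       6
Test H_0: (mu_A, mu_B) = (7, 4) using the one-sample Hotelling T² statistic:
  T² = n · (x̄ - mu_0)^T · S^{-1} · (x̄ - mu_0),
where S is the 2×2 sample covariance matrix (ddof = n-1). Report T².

Step 1 — sample mean vector:
  mean(A) = (4 + 6 + 1 + 7 + 1) / 5 = 19/5 = 3.8
  mean(B) = (7 + 5 + 1 + 5 + 6) / 5 = 24/5 = 4.8
  x̄ = (3.8, 4.8),  deviation x̄ - mu_0 = (3.8, 4.8) - (7, 4) = (-3.2, 0.8).

Step 2 — sample covariance matrix, S[i,j] = (1/(n-1)) · Σ_k (x_{k,i} - mean_i) · (x_{k,j} - mean_j), divisor n-1 = 4:
  S[A,A] = ((0.2)·(0.2) + (2.2)·(2.2) + (-2.8)·(-2.8) + (3.2)·(3.2) + (-2.8)·(-2.8)) / 4 = 30.8/4 = 7.7
  S[A,B] = ((0.2)·(2.2) + (2.2)·(0.2) + (-2.8)·(-3.8) + (3.2)·(0.2) + (-2.8)·(1.2)) / 4 = 8.8/4 = 2.2
  S[B,B] = ((2.2)·(2.2) + (0.2)·(0.2) + (-3.8)·(-3.8) + (0.2)·(0.2) + (1.2)·(1.2)) / 4 = 20.8/4 = 5.2
  S = [[7.7, 2.2],
 [2.2, 5.2]].

Step 3 — invert S. det(S) = 7.7·5.2 - (2.2)² = 35.2.
  S^{-1} = (1/det) · [[d, -b], [-b, a]] = [[0.1477, -0.0625],
 [-0.0625, 0.2188]].

Step 4 — quadratic form (x̄ - mu_0)^T · S^{-1} · (x̄ - mu_0):
  S^{-1} · (x̄ - mu_0) = (-0.5227, 0.375),
  (x̄ - mu_0)^T · [...] = (-3.2)·(-0.5227) + (0.8)·(0.375) = 1.9727.

Step 5 — scale by n: T² = 5 · 1.9727 = 9.8636.

T² ≈ 9.8636


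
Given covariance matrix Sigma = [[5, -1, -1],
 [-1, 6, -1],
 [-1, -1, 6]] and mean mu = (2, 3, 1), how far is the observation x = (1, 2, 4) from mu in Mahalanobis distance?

Step 1 — centre the observation: (x - mu) = (-1, -1, 3).

Step 2 — invert Sigma (cofactor / det for 3×3, or solve directly):
  Sigma^{-1} = [[0.2174, 0.0435, 0.0435],
 [0.0435, 0.1801, 0.0373],
 [0.0435, 0.0373, 0.1801]].

Step 3 — form the quadratic (x - mu)^T · Sigma^{-1} · (x - mu):
  Sigma^{-1} · (x - mu) = (-0.1304, -0.1118, 0.4596).
  (x - mu)^T · [Sigma^{-1} · (x - mu)] = (-1)·(-0.1304) + (-1)·(-0.1118) + (3)·(0.4596) = 1.6211.

Step 4 — take square root: d = √(1.6211) ≈ 1.2732.

d(x, mu) = √(1.6211) ≈ 1.2732


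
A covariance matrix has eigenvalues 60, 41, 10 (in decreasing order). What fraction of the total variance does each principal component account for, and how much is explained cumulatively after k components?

Step 1 — total variance = trace(Sigma) = Σ λ_i = 60 + 41 + 10 = 111.

Step 2 — fraction explained by component i = λ_i / Σ λ:
  PC1: 60/111 = 0.5405
  PC2: 41/111 = 0.3694
  PC3: 10/111 = 0.0901

Step 3 — cumulative fraction after k components = (λ_1 + ... + λ_k) / Σ λ:
  k = 1: 60/111 = 0.5405
  k = 2: (60 + 41)/111 = 101/111 = 0.9099
  k = 3: (60 + 41 + 10)/111 = 111/111 = 1

Summary (fraction, with percent):

explained: PC1 0.5405 (54.05%), PC2 0.3694 (36.94%), PC3 0.0901 (9.01%);  cumulative: 0.5405, 0.9099, 1


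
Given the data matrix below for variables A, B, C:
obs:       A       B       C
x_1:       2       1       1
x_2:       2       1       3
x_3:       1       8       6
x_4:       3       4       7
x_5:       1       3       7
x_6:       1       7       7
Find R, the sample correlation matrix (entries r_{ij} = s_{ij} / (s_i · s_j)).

Step 1 — column means:
  mean(A) = (2 + 2 + 1 + 3 + 1 + 1) / 6 = 10/6 = 1.6667
  mean(B) = (1 + 1 + 8 + 4 + 3 + 7) / 6 = 24/6 = 4
  mean(C) = (1 + 3 + 6 + 7 + 7 + 7) / 6 = 31/6 = 5.1667

Step 2 — sample variances and covariances s[i,j] = (1/(n-1)) · Σ_k (x_{k,i} - mean_i) · (x_{k,j} - mean_j), with n-1 = 5:
  s[A,A] = ((0.3333)·(0.3333) + (0.3333)·(0.3333) + (-0.6667)·(-0.6667) + (1.3333)·(1.3333) + (-0.6667)·(-0.6667) + (-0.6667)·(-0.6667)) / 5 = 3.3333/5 = 0.6667
  s[A,B] = ((0.3333)·(-3) + (0.3333)·(-3) + (-0.6667)·(4) + (1.3333)·(0) + (-0.6667)·(-1) + (-0.6667)·(3)) / 5 = -6/5 = -1.2
  s[A,C] = ((0.3333)·(-4.1667) + (0.3333)·(-2.1667) + (-0.6667)·(0.8333) + (1.3333)·(1.8333) + (-0.6667)·(1.8333) + (-0.6667)·(1.8333)) / 5 = -2.6667/5 = -0.5333
  s[B,B] = ((-3)·(-3) + (-3)·(-3) + (4)·(4) + (0)·(0) + (-1)·(-1) + (3)·(3)) / 5 = 44/5 = 8.8
  s[B,C] = ((-3)·(-4.1667) + (-3)·(-2.1667) + (4)·(0.8333) + (0)·(1.8333) + (-1)·(1.8333) + (3)·(1.8333)) / 5 = 26/5 = 5.2
  s[C,C] = ((-4.1667)·(-4.1667) + (-2.1667)·(-2.1667) + (0.8333)·(0.8333) + (1.8333)·(1.8333) + (1.8333)·(1.8333) + (1.8333)·(1.8333)) / 5 = 32.8333/5 = 6.5667
  Sample standard deviations s_i = √(s[i,i]):
  s(A) = √(0.6667) = 0.8165
  s(B) = √(8.8) = 2.9665
  s(C) = √(6.5667) = 2.5626

Step 3 — r_{ij} = s_{ij} / (s_i · s_j):
  r[A,A] = 1 (diagonal).
  r[A,B] = -1.2 / (0.8165 · 2.9665) = -1.2 / 2.4221 = -0.4954
  r[A,C] = -0.5333 / (0.8165 · 2.5626) = -0.5333 / 2.0923 = -0.2549
  r[B,B] = 1 (diagonal).
  r[B,C] = 5.2 / (2.9665 · 2.5626) = 5.2 / 7.6018 = 0.6841
  r[C,C] = 1 (diagonal).

R is symmetric with unit diagonal. Assembling:

R = [[1, -0.4954, -0.2549],
 [-0.4954, 1, 0.6841],
 [-0.2549, 0.6841, 1]]


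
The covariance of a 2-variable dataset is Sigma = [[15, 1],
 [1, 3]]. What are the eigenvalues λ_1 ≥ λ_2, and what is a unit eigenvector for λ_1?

Step 1 — characteristic polynomial of 2×2 Sigma:
  det(Sigma - λI) = λ² - trace · λ + det = 0.
  trace = 15 + 3 = 18, det = 15·3 - (1)² = 44.
Step 2 — discriminant:
  Δ = trace² - 4·det = 324 - 176 = 148.
Step 3 — eigenvalues:
  λ = (trace ± √Δ)/2 = (18 ± 12.1655)/2,
  λ_1 = 15.0828,  λ_2 = 2.9172.

Step 4 — unit eigenvector for λ_1: solve (Sigma - λ_1 I)v = 0. First row:
  (15 - 15.0828)·v_x + (1)·v_y = 0, i.e. (-0.0828)·v_x + (1)·v_y = 0,
  so v ∝ (b, λ_1 - a) = (1, 0.0828) = u.
  ||u|| = √((1)² + (0.0828)²) = √(1.0068) ≈ 1.0034,
  v_1 = u/||u|| ≈ (0.9966, 0.0825) (||v_1|| = 1).

λ_1 = 15.0828,  λ_2 = 2.9172;  v_1 ≈ (0.9966, 0.0825)


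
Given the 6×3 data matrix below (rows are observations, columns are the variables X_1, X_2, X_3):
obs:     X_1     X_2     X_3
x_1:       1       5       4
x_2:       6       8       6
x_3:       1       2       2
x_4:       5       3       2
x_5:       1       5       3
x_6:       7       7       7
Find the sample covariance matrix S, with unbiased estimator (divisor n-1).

Step 1 — column means:
  mean(X_1) = (1 + 6 + 1 + 5 + 1 + 7) / 6 = 21/6 = 3.5
  mean(X_2) = (5 + 8 + 2 + 3 + 5 + 7) / 6 = 30/6 = 5
  mean(X_3) = (4 + 6 + 2 + 2 + 3 + 7) / 6 = 24/6 = 4

Step 2 — sample covariance S[i,j] = (1/(n-1)) · Σ_k (x_{k,i} - mean_i) · (x_{k,j} - mean_j), with n-1 = 5.
  S[X_1,X_1] = ((-2.5)·(-2.5) + (2.5)·(2.5) + (-2.5)·(-2.5) + (1.5)·(1.5) + (-2.5)·(-2.5) + (3.5)·(3.5)) / 5 = 39.5/5 = 7.9
  S[X_1,X_2] = ((-2.5)·(0) + (2.5)·(3) + (-2.5)·(-3) + (1.5)·(-2) + (-2.5)·(0) + (3.5)·(2)) / 5 = 19/5 = 3.8
  S[X_1,X_3] = ((-2.5)·(0) + (2.5)·(2) + (-2.5)·(-2) + (1.5)·(-2) + (-2.5)·(-1) + (3.5)·(3)) / 5 = 20/5 = 4
  S[X_2,X_2] = ((0)·(0) + (3)·(3) + (-3)·(-3) + (-2)·(-2) + (0)·(0) + (2)·(2)) / 5 = 26/5 = 5.2
  S[X_2,X_3] = ((0)·(0) + (3)·(2) + (-3)·(-2) + (-2)·(-2) + (0)·(-1) + (2)·(3)) / 5 = 22/5 = 4.4
  S[X_3,X_3] = ((0)·(0) + (2)·(2) + (-2)·(-2) + (-2)·(-2) + (-1)·(-1) + (3)·(3)) / 5 = 22/5 = 4.4

S is symmetric (S[j,i] = S[i,j]). Assembling:

S = [[7.9, 3.8, 4],
 [3.8, 5.2, 4.4],
 [4, 4.4, 4.4]]


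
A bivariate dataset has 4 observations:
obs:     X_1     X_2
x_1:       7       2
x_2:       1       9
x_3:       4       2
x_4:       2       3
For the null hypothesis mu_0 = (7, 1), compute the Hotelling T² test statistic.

Step 1 — sample mean vector:
  mean(X_1) = (7 + 1 + 4 + 2) / 4 = 14/4 = 3.5
  mean(X_2) = (2 + 9 + 2 + 3) / 4 = 16/4 = 4
  x̄ = (3.5, 4),  deviation x̄ - mu_0 = (3.5, 4) - (7, 1) = (-3.5, 3).

Step 2 — sample covariance matrix, S[i,j] = (1/(n-1)) · Σ_k (x_{k,i} - mean_i) · (x_{k,j} - mean_j), divisor n-1 = 3:
  S[X_1,X_1] = ((3.5)·(3.5) + (-2.5)·(-2.5) + (0.5)·(0.5) + (-1.5)·(-1.5)) / 3 = 21/3 = 7
  S[X_1,X_2] = ((3.5)·(-2) + (-2.5)·(5) + (0.5)·(-2) + (-1.5)·(-1)) / 3 = -19/3 = -6.3333
  S[X_2,X_2] = ((-2)·(-2) + (5)·(5) + (-2)·(-2) + (-1)·(-1)) / 3 = 34/3 = 11.3333
  S = [[7, -6.3333],
 [-6.3333, 11.3333]].

Step 3 — invert S. det(S) = 7·11.3333 - (-6.3333)² = 39.2222.
  S^{-1} = (1/det) · [[d, -b], [-b, a]] = [[0.289, 0.1615],
 [0.1615, 0.1785]].

Step 4 — quadratic form (x̄ - mu_0)^T · S^{-1} · (x̄ - mu_0):
  S^{-1} · (x̄ - mu_0) = (-0.5269, -0.0297),
  (x̄ - mu_0)^T · [...] = (-3.5)·(-0.5269) + (3)·(-0.0297) = 1.755.

Step 5 — scale by n: T² = 4 · 1.755 = 7.0198.

T² ≈ 7.0198


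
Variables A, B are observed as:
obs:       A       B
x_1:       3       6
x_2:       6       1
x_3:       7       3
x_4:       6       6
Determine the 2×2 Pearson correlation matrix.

Step 1 — column means:
  mean(A) = (3 + 6 + 7 + 6) / 4 = 22/4 = 5.5
  mean(B) = (6 + 1 + 3 + 6) / 4 = 16/4 = 4

Step 2 — sample variances and covariances s[i,j] = (1/(n-1)) · Σ_k (x_{k,i} - mean_i) · (x_{k,j} - mean_j), with n-1 = 3:
  s[A,A] = ((-2.5)·(-2.5) + (0.5)·(0.5) + (1.5)·(1.5) + (0.5)·(0.5)) / 3 = 9/3 = 3
  s[A,B] = ((-2.5)·(2) + (0.5)·(-3) + (1.5)·(-1) + (0.5)·(2)) / 3 = -7/3 = -2.3333
  s[B,B] = ((2)·(2) + (-3)·(-3) + (-1)·(-1) + (2)·(2)) / 3 = 18/3 = 6
  Sample standard deviations s_i = √(s[i,i]):
  s(A) = √(3) = 1.7321
  s(B) = √(6) = 2.4495

Step 3 — r_{ij} = s_{ij} / (s_i · s_j):
  r[A,A] = 1 (diagonal).
  r[A,B] = -2.3333 / (1.7321 · 2.4495) = -2.3333 / 4.2426 = -0.55
  r[B,B] = 1 (diagonal).

R is symmetric with unit diagonal. Assembling:

R = [[1, -0.55],
 [-0.55, 1]]


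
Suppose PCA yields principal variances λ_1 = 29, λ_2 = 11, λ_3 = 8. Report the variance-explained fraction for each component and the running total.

Step 1 — total variance = trace(Sigma) = Σ λ_i = 29 + 11 + 8 = 48.

Step 2 — fraction explained by component i = λ_i / Σ λ:
  PC1: 29/48 = 0.6042
  PC2: 11/48 = 0.2292
  PC3: 8/48 = 0.1667

Step 3 — cumulative fraction after k components = (λ_1 + ... + λ_k) / Σ λ:
  k = 1: 29/48 = 0.6042
  k = 2: (29 + 11)/48 = 40/48 = 0.8333
  k = 3: (29 + 11 + 8)/48 = 48/48 = 1

Summary (fraction, with percent):

explained: PC1 0.6042 (60.42%), PC2 0.2292 (22.92%), PC3 0.1667 (16.67%);  cumulative: 0.6042, 0.8333, 1


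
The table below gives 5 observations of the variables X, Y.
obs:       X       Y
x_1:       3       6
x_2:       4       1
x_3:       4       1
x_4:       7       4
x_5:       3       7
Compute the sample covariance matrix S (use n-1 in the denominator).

Step 1 — column means:
  mean(X) = (3 + 4 + 4 + 7 + 3) / 5 = 21/5 = 4.2
  mean(Y) = (6 + 1 + 1 + 4 + 7) / 5 = 19/5 = 3.8

Step 2 — sample covariance S[i,j] = (1/(n-1)) · Σ_k (x_{k,i} - mean_i) · (x_{k,j} - mean_j), with n-1 = 4.
  S[X,X] = ((-1.2)·(-1.2) + (-0.2)·(-0.2) + (-0.2)·(-0.2) + (2.8)·(2.8) + (-1.2)·(-1.2)) / 4 = 10.8/4 = 2.7
  S[X,Y] = ((-1.2)·(2.2) + (-0.2)·(-2.8) + (-0.2)·(-2.8) + (2.8)·(0.2) + (-1.2)·(3.2)) / 4 = -4.8/4 = -1.2
  S[Y,Y] = ((2.2)·(2.2) + (-2.8)·(-2.8) + (-2.8)·(-2.8) + (0.2)·(0.2) + (3.2)·(3.2)) / 4 = 30.8/4 = 7.7

S is symmetric (S[j,i] = S[i,j]). Assembling:

S = [[2.7, -1.2],
 [-1.2, 7.7]]


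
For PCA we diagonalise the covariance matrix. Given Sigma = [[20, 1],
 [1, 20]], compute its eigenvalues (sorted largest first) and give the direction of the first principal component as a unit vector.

Step 1 — characteristic polynomial of 2×2 Sigma:
  det(Sigma - λI) = λ² - trace · λ + det = 0.
  trace = 20 + 20 = 40, det = 20·20 - (1)² = 399.
Step 2 — discriminant:
  Δ = trace² - 4·det = 1600 - 1596 = 4.
Step 3 — eigenvalues:
  λ = (trace ± √Δ)/2 = (40 ± 2)/2,
  λ_1 = 21,  λ_2 = 19.

Step 4 — unit eigenvector for λ_1: solve (Sigma - λ_1 I)v = 0. First row:
  (20 - 21)·v_x + (1)·v_y = 0, i.e. (-1)·v_x + (1)·v_y = 0,
  so v ∝ (b, λ_1 - a) = (1, 1) = u.
  ||u|| = √((1)² + (1)²) = √(2) ≈ 1.4142,
  v_1 = u/||u|| ≈ (0.7071, 0.7071) (||v_1|| = 1).

λ_1 = 21,  λ_2 = 19;  v_1 ≈ (0.7071, 0.7071)


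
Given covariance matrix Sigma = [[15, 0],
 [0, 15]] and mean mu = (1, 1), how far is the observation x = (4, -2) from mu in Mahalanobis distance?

Step 1 — centre the observation: (x - mu) = (3, -3).

Step 2 — invert Sigma. det(Sigma) = 15·15 - (0)² = 225.
  Sigma^{-1} = (1/det) · [[d, -b], [-b, a]] = [[0.0667, 0],
 [0, 0.0667]].

Step 3 — form the quadratic (x - mu)^T · Sigma^{-1} · (x - mu):
  Sigma^{-1} · (x - mu) = (0.2, -0.2).
  (x - mu)^T · [Sigma^{-1} · (x - mu)] = (3)·(0.2) + (-3)·(-0.2) = 1.2.

Step 4 — take square root: d = √(1.2) ≈ 1.0954.

d(x, mu) = √(1.2) ≈ 1.0954


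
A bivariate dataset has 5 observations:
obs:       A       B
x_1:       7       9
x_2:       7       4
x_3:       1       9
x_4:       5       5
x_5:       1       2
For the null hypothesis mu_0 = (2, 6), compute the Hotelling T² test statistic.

Step 1 — sample mean vector:
  mean(A) = (7 + 7 + 1 + 5 + 1) / 5 = 21/5 = 4.2
  mean(B) = (9 + 4 + 9 + 5 + 2) / 5 = 29/5 = 5.8
  x̄ = (4.2, 5.8),  deviation x̄ - mu_0 = (4.2, 5.8) - (2, 6) = (2.2, -0.2).

Step 2 — sample covariance matrix, S[i,j] = (1/(n-1)) · Σ_k (x_{k,i} - mean_i) · (x_{k,j} - mean_j), divisor n-1 = 4:
  S[A,A] = ((2.8)·(2.8) + (2.8)·(2.8) + (-3.2)·(-3.2) + (0.8)·(0.8) + (-3.2)·(-3.2)) / 4 = 36.8/4 = 9.2
  S[A,B] = ((2.8)·(3.2) + (2.8)·(-1.8) + (-3.2)·(3.2) + (0.8)·(-0.8) + (-3.2)·(-3.8)) / 4 = 5.2/4 = 1.3
  S[B,B] = ((3.2)·(3.2) + (-1.8)·(-1.8) + (3.2)·(3.2) + (-0.8)·(-0.8) + (-3.8)·(-3.8)) / 4 = 38.8/4 = 9.7
  S = [[9.2, 1.3],
 [1.3, 9.7]].

Step 3 — invert S. det(S) = 9.2·9.7 - (1.3)² = 87.55.
  S^{-1} = (1/det) · [[d, -b], [-b, a]] = [[0.1108, -0.0148],
 [-0.0148, 0.1051]].

Step 4 — quadratic form (x̄ - mu_0)^T · S^{-1} · (x̄ - mu_0):
  S^{-1} · (x̄ - mu_0) = (0.2467, -0.0537),
  (x̄ - mu_0)^T · [...] = (2.2)·(0.2467) + (-0.2)·(-0.0537) = 0.5535.

Step 5 — scale by n: T² = 5 · 0.5535 = 2.7676.

T² ≈ 2.7676


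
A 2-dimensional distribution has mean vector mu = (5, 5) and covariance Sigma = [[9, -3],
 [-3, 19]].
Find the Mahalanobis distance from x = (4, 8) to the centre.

Step 1 — centre the observation: (x - mu) = (-1, 3).

Step 2 — invert Sigma. det(Sigma) = 9·19 - (-3)² = 162.
  Sigma^{-1} = (1/det) · [[d, -b], [-b, a]] = [[0.1173, 0.0185],
 [0.0185, 0.0556]].

Step 3 — form the quadratic (x - mu)^T · Sigma^{-1} · (x - mu):
  Sigma^{-1} · (x - mu) = (-0.0617, 0.1481).
  (x - mu)^T · [Sigma^{-1} · (x - mu)] = (-1)·(-0.0617) + (3)·(0.1481) = 0.5062.

Step 4 — take square root: d = √(0.5062) ≈ 0.7115.

d(x, mu) = √(0.5062) ≈ 0.7115


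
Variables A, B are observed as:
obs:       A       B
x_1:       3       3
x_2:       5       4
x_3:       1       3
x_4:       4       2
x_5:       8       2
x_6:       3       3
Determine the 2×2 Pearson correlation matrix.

Step 1 — column means:
  mean(A) = (3 + 5 + 1 + 4 + 8 + 3) / 6 = 24/6 = 4
  mean(B) = (3 + 4 + 3 + 2 + 2 + 3) / 6 = 17/6 = 2.8333

Step 2 — sample variances and covariances s[i,j] = (1/(n-1)) · Σ_k (x_{k,i} - mean_i) · (x_{k,j} - mean_j), with n-1 = 5:
  s[A,A] = ((-1)·(-1) + (1)·(1) + (-3)·(-3) + (0)·(0) + (4)·(4) + (-1)·(-1)) / 5 = 28/5 = 5.6
  s[A,B] = ((-1)·(0.1667) + (1)·(1.1667) + (-3)·(0.1667) + (0)·(-0.8333) + (4)·(-0.8333) + (-1)·(0.1667)) / 5 = -3/5 = -0.6
  s[B,B] = ((0.1667)·(0.1667) + (1.1667)·(1.1667) + (0.1667)·(0.1667) + (-0.8333)·(-0.8333) + (-0.8333)·(-0.8333) + (0.1667)·(0.1667)) / 5 = 2.8333/5 = 0.5667
  Sample standard deviations s_i = √(s[i,i]):
  s(A) = √(5.6) = 2.3664
  s(B) = √(0.5667) = 0.7528

Step 3 — r_{ij} = s_{ij} / (s_i · s_j):
  r[A,A] = 1 (diagonal).
  r[A,B] = -0.6 / (2.3664 · 0.7528) = -0.6 / 1.7814 = -0.3368
  r[B,B] = 1 (diagonal).

R is symmetric with unit diagonal. Assembling:

R = [[1, -0.3368],
 [-0.3368, 1]]


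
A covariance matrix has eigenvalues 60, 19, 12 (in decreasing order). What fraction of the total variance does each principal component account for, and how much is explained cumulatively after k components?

Step 1 — total variance = trace(Sigma) = Σ λ_i = 60 + 19 + 12 = 91.

Step 2 — fraction explained by component i = λ_i / Σ λ:
  PC1: 60/91 = 0.6593
  PC2: 19/91 = 0.2088
  PC3: 12/91 = 0.1319

Step 3 — cumulative fraction after k components = (λ_1 + ... + λ_k) / Σ λ:
  k = 1: 60/91 = 0.6593
  k = 2: (60 + 19)/91 = 79/91 = 0.8681
  k = 3: (60 + 19 + 12)/91 = 91/91 = 1

Summary (fraction, with percent):

explained: PC1 0.6593 (65.93%), PC2 0.2088 (20.88%), PC3 0.1319 (13.19%);  cumulative: 0.6593, 0.8681, 1


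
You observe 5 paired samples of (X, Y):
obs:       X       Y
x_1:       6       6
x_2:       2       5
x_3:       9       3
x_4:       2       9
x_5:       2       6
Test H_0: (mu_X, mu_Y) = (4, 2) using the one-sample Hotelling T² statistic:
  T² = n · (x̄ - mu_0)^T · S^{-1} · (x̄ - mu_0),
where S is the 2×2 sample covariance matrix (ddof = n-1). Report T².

Step 1 — sample mean vector:
  mean(X) = (6 + 2 + 9 + 2 + 2) / 5 = 21/5 = 4.2
  mean(Y) = (6 + 5 + 3 + 9 + 6) / 5 = 29/5 = 5.8
  x̄ = (4.2, 5.8),  deviation x̄ - mu_0 = (4.2, 5.8) - (4, 2) = (0.2, 3.8).

Step 2 — sample covariance matrix, S[i,j] = (1/(n-1)) · Σ_k (x_{k,i} - mean_i) · (x_{k,j} - mean_j), divisor n-1 = 4:
  S[X,X] = ((1.8)·(1.8) + (-2.2)·(-2.2) + (4.8)·(4.8) + (-2.2)·(-2.2) + (-2.2)·(-2.2)) / 4 = 40.8/4 = 10.2
  S[X,Y] = ((1.8)·(0.2) + (-2.2)·(-0.8) + (4.8)·(-2.8) + (-2.2)·(3.2) + (-2.2)·(0.2)) / 4 = -18.8/4 = -4.7
  S[Y,Y] = ((0.2)·(0.2) + (-0.8)·(-0.8) + (-2.8)·(-2.8) + (3.2)·(3.2) + (0.2)·(0.2)) / 4 = 18.8/4 = 4.7
  S = [[10.2, -4.7],
 [-4.7, 4.7]].

Step 3 — invert S. det(S) = 10.2·4.7 - (-4.7)² = 25.85.
  S^{-1} = (1/det) · [[d, -b], [-b, a]] = [[0.1818, 0.1818],
 [0.1818, 0.3946]].

Step 4 — quadratic form (x̄ - mu_0)^T · S^{-1} · (x̄ - mu_0):
  S^{-1} · (x̄ - mu_0) = (0.7273, 1.5358),
  (x̄ - mu_0)^T · [...] = (0.2)·(0.7273) + (3.8)·(1.5358) = 5.9814.

Step 5 — scale by n: T² = 5 · 5.9814 = 29.9072.

T² ≈ 29.9072


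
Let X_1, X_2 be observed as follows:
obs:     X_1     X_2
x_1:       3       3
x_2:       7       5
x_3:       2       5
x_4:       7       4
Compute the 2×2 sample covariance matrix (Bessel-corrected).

Step 1 — column means:
  mean(X_1) = (3 + 7 + 2 + 7) / 4 = 19/4 = 4.75
  mean(X_2) = (3 + 5 + 5 + 4) / 4 = 17/4 = 4.25

Step 2 — sample covariance S[i,j] = (1/(n-1)) · Σ_k (x_{k,i} - mean_i) · (x_{k,j} - mean_j), with n-1 = 3.
  S[X_1,X_1] = ((-1.75)·(-1.75) + (2.25)·(2.25) + (-2.75)·(-2.75) + (2.25)·(2.25)) / 3 = 20.75/3 = 6.9167
  S[X_1,X_2] = ((-1.75)·(-1.25) + (2.25)·(0.75) + (-2.75)·(0.75) + (2.25)·(-0.25)) / 3 = 1.25/3 = 0.4167
  S[X_2,X_2] = ((-1.25)·(-1.25) + (0.75)·(0.75) + (0.75)·(0.75) + (-0.25)·(-0.25)) / 3 = 2.75/3 = 0.9167

S is symmetric (S[j,i] = S[i,j]). Assembling:

S = [[6.9167, 0.4167],
 [0.4167, 0.9167]]


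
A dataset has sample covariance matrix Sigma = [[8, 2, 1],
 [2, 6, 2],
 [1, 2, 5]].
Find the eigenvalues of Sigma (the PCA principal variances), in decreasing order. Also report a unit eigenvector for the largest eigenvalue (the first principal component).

Step 1 — characteristic polynomial p(λ) = det(λI - Sigma) = λ³ - tr·λ² + c_1·λ - det, where tr = trace, c_1 = sum of the principal 2×2 minors, det = det(Sigma):
  tr = 8 + 6 + 5 = 19,
  c_1 = (8·6 - (2)²) + (8·5 - (1)²) + (6·5 - (2)²) = 44 + 39 + 26 = 109,
  det = 8·(6·5 - (2)²) - (2)·((2)·5 - (2)·(1)) + (1)·((2)·(2) - 6·(1)) = 8·(26) - (2)·(8) + (1)·(-2) = 190.
  So p(λ) = λ³ - 19λ² + 109λ - 190.
Step 2 — look for an integer root (rational root theorem: any rational root is an integer divisor of 190). Testing λ = 10:
  p(10) = 1000 - 1900 + 1090 - 190 = 0  ✓
  Dividing out (λ - 10): p(λ) = (λ - 10)(λ² - 9λ + 19).
Step 3 — remaining eigenvalues from the quadratic λ² - 9λ + 19 = 0:
  Δ = 9² - 4·19 = 81 - 76 = 5,  λ = (9 ± √5)/2 = (9 ± 2.2361)/2 ≈ 5.618 or 3.382.
  Sorted: λ_1 = 10,  λ_2 = 5.618,  λ_3 = 3.382  (check: sum = 19 = tr ✓).

Step 4 — unit eigenvector for λ_1 = 10: v spans the null space of (Sigma - λ_1 I), whose rows are
  r_1 = (-2, 2, 1),  r_2 = (2, -4, 2),  r_3 = (1, 2, -5).
  v is orthogonal to every row, so take v ∝ r_1 × r_2 = ((2)·(2) - (1)·(-4), (1)·(2) - (-2)·(2), (-2)·(-4) - (2)·(2)) = (8, 6, 4).
  Rescale (divide by 2): u = (4, 3, 2).
  ||u|| = √((4)² + (3)² + (2)²) = √(29) ≈ 5.3852,  v_1 = u/||u|| ≈ (0.7428, 0.5571, 0.3714) (||v_1|| = 1).

λ_1 = 10,  λ_2 = 5.618,  λ_3 = 3.382;  v_1 ≈ (0.7428, 0.5571, 0.3714)


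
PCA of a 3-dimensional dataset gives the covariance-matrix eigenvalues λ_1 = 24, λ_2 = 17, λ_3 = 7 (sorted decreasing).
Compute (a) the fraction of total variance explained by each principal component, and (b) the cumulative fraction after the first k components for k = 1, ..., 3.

Step 1 — total variance = trace(Sigma) = Σ λ_i = 24 + 17 + 7 = 48.

Step 2 — fraction explained by component i = λ_i / Σ λ:
  PC1: 24/48 = 0.5
  PC2: 17/48 = 0.3542
  PC3: 7/48 = 0.1458

Step 3 — cumulative fraction after k components = (λ_1 + ... + λ_k) / Σ λ:
  k = 1: 24/48 = 0.5
  k = 2: (24 + 17)/48 = 41/48 = 0.8542
  k = 3: (24 + 17 + 7)/48 = 48/48 = 1

Summary (fraction, with percent):

explained: PC1 0.5 (50%), PC2 0.3542 (35.42%), PC3 0.1458 (14.58%);  cumulative: 0.5, 0.8542, 1


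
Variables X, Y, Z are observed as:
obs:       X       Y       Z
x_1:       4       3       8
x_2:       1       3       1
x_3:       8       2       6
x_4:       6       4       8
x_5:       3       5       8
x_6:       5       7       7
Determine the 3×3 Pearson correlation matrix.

Step 1 — column means:
  mean(X) = (4 + 1 + 8 + 6 + 3 + 5) / 6 = 27/6 = 4.5
  mean(Y) = (3 + 3 + 2 + 4 + 5 + 7) / 6 = 24/6 = 4
  mean(Z) = (8 + 1 + 6 + 8 + 8 + 7) / 6 = 38/6 = 6.3333

Step 2 — sample variances and covariances s[i,j] = (1/(n-1)) · Σ_k (x_{k,i} - mean_i) · (x_{k,j} - mean_j), with n-1 = 5:
  s[X,X] = ((-0.5)·(-0.5) + (-3.5)·(-3.5) + (3.5)·(3.5) + (1.5)·(1.5) + (-1.5)·(-1.5) + (0.5)·(0.5)) / 5 = 29.5/5 = 5.9
  s[X,Y] = ((-0.5)·(-1) + (-3.5)·(-1) + (3.5)·(-2) + (1.5)·(0) + (-1.5)·(1) + (0.5)·(3)) / 5 = -3/5 = -0.6
  s[X,Z] = ((-0.5)·(1.6667) + (-3.5)·(-5.3333) + (3.5)·(-0.3333) + (1.5)·(1.6667) + (-1.5)·(1.6667) + (0.5)·(0.6667)) / 5 = 17/5 = 3.4
  s[Y,Y] = ((-1)·(-1) + (-1)·(-1) + (-2)·(-2) + (0)·(0) + (1)·(1) + (3)·(3)) / 5 = 16/5 = 3.2
  s[Y,Z] = ((-1)·(1.6667) + (-1)·(-5.3333) + (-2)·(-0.3333) + (0)·(1.6667) + (1)·(1.6667) + (3)·(0.6667)) / 5 = 8/5 = 1.6
  s[Z,Z] = ((1.6667)·(1.6667) + (-5.3333)·(-5.3333) + (-0.3333)·(-0.3333) + (1.6667)·(1.6667) + (1.6667)·(1.6667) + (0.6667)·(0.6667)) / 5 = 37.3333/5 = 7.4667
  Sample standard deviations s_i = √(s[i,i]):
  s(X) = √(5.9) = 2.429
  s(Y) = √(3.2) = 1.7889
  s(Z) = √(7.4667) = 2.7325

Step 3 — r_{ij} = s_{ij} / (s_i · s_j):
  r[X,X] = 1 (diagonal).
  r[X,Y] = -0.6 / (2.429 · 1.7889) = -0.6 / 4.3451 = -0.1381
  r[X,Z] = 3.4 / (2.429 · 2.7325) = 3.4 / 6.6373 = 0.5123
  r[Y,Y] = 1 (diagonal).
  r[Y,Z] = 1.6 / (1.7889 · 2.7325) = 1.6 / 4.8881 = 0.3273
  r[Z,Z] = 1 (diagonal).

R is symmetric with unit diagonal. Assembling:

R = [[1, -0.1381, 0.5123],
 [-0.1381, 1, 0.3273],
 [0.5123, 0.3273, 1]]


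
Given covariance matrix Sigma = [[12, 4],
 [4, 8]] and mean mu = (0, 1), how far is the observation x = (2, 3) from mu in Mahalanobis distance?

Step 1 — centre the observation: (x - mu) = (2, 2).

Step 2 — invert Sigma. det(Sigma) = 12·8 - (4)² = 80.
  Sigma^{-1} = (1/det) · [[d, -b], [-b, a]] = [[0.1, -0.05],
 [-0.05, 0.15]].

Step 3 — form the quadratic (x - mu)^T · Sigma^{-1} · (x - mu):
  Sigma^{-1} · (x - mu) = (0.1, 0.2).
  (x - mu)^T · [Sigma^{-1} · (x - mu)] = (2)·(0.1) + (2)·(0.2) = 0.6.

Step 4 — take square root: d = √(0.6) ≈ 0.7746.

d(x, mu) = √(0.6) ≈ 0.7746


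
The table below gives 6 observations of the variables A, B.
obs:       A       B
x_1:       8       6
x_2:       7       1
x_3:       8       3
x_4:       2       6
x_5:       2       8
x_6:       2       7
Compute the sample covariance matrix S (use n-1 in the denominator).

Step 1 — column means:
  mean(A) = (8 + 7 + 8 + 2 + 2 + 2) / 6 = 29/6 = 4.8333
  mean(B) = (6 + 1 + 3 + 6 + 8 + 7) / 6 = 31/6 = 5.1667

Step 2 — sample covariance S[i,j] = (1/(n-1)) · Σ_k (x_{k,i} - mean_i) · (x_{k,j} - mean_j), with n-1 = 5.
  S[A,A] = ((3.1667)·(3.1667) + (2.1667)·(2.1667) + (3.1667)·(3.1667) + (-2.8333)·(-2.8333) + (-2.8333)·(-2.8333) + (-2.8333)·(-2.8333)) / 5 = 48.8333/5 = 9.7667
  S[A,B] = ((3.1667)·(0.8333) + (2.1667)·(-4.1667) + (3.1667)·(-2.1667) + (-2.8333)·(0.8333) + (-2.8333)·(2.8333) + (-2.8333)·(1.8333)) / 5 = -28.8333/5 = -5.7667
  S[B,B] = ((0.8333)·(0.8333) + (-4.1667)·(-4.1667) + (-2.1667)·(-2.1667) + (0.8333)·(0.8333) + (2.8333)·(2.8333) + (1.8333)·(1.8333)) / 5 = 34.8333/5 = 6.9667

S is symmetric (S[j,i] = S[i,j]). Assembling:

S = [[9.7667, -5.7667],
 [-5.7667, 6.9667]]


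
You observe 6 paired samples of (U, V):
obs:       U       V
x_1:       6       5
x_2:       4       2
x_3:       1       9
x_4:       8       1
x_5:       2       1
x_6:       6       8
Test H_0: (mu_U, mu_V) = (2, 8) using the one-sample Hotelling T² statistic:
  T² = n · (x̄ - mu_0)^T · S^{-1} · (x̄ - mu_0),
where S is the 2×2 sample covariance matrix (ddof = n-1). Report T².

Step 1 — sample mean vector:
  mean(U) = (6 + 4 + 1 + 8 + 2 + 6) / 6 = 27/6 = 4.5
  mean(V) = (5 + 2 + 9 + 1 + 1 + 8) / 6 = 26/6 = 4.3333
  x̄ = (4.5, 4.3333),  deviation x̄ - mu_0 = (4.5, 4.3333) - (2, 8) = (2.5, -3.6667).

Step 2 — sample covariance matrix, S[i,j] = (1/(n-1)) · Σ_k (x_{k,i} - mean_i) · (x_{k,j} - mean_j), divisor n-1 = 5:
  S[U,U] = ((1.5)·(1.5) + (-0.5)·(-0.5) + (-3.5)·(-3.5) + (3.5)·(3.5) + (-2.5)·(-2.5) + (1.5)·(1.5)) / 5 = 35.5/5 = 7.1
  S[U,V] = ((1.5)·(0.6667) + (-0.5)·(-2.3333) + (-3.5)·(4.6667) + (3.5)·(-3.3333) + (-2.5)·(-3.3333) + (1.5)·(3.6667)) / 5 = -12/5 = -2.4
  S[V,V] = ((0.6667)·(0.6667) + (-2.3333)·(-2.3333) + (4.6667)·(4.6667) + (-3.3333)·(-3.3333) + (-3.3333)·(-3.3333) + (3.6667)·(3.6667)) / 5 = 63.3333/5 = 12.6667
  S = [[7.1, -2.4],
 [-2.4, 12.6667]].

Step 3 — invert S. det(S) = 7.1·12.6667 - (-2.4)² = 84.1733.
  S^{-1} = (1/det) · [[d, -b], [-b, a]] = [[0.1505, 0.0285],
 [0.0285, 0.0843]].

Step 4 — quadratic form (x̄ - mu_0)^T · S^{-1} · (x̄ - mu_0):
  S^{-1} · (x̄ - mu_0) = (0.2717, -0.238),
  (x̄ - mu_0)^T · [...] = (2.5)·(0.2717) + (-3.6667)·(-0.238) = 1.5518.

Step 5 — scale by n: T² = 6 · 1.5518 = 9.3109.

T² ≈ 9.3109


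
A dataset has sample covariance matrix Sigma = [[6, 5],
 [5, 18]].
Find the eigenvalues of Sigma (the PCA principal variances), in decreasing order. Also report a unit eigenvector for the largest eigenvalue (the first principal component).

Step 1 — characteristic polynomial of 2×2 Sigma:
  det(Sigma - λI) = λ² - trace · λ + det = 0.
  trace = 6 + 18 = 24, det = 6·18 - (5)² = 83.
Step 2 — discriminant:
  Δ = trace² - 4·det = 576 - 332 = 244.
Step 3 — eigenvalues:
  λ = (trace ± √Δ)/2 = (24 ± 15.6205)/2,
  λ_1 = 19.8102,  λ_2 = 4.1898.

Step 4 — unit eigenvector for λ_1: solve (Sigma - λ_1 I)v = 0. First row:
  (6 - 19.8102)·v_x + (5)·v_y = 0, i.e. (-13.8102)·v_x + (5)·v_y = 0,
  so v ∝ (b, λ_1 - a) = (5, 13.8102) = u.
  ||u|| = √((5)² + (13.8102)²) = √(215.723) ≈ 14.6875,
  v_1 = u/||u|| ≈ (0.3404, 0.9403) (||v_1|| = 1).

λ_1 = 19.8102,  λ_2 = 4.1898;  v_1 ≈ (0.3404, 0.9403)


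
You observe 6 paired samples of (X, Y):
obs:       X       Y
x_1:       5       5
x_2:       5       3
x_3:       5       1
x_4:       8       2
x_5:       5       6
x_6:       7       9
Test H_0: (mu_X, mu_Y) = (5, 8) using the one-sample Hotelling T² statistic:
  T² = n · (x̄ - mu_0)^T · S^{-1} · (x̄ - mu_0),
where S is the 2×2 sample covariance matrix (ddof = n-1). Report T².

Step 1 — sample mean vector:
  mean(X) = (5 + 5 + 5 + 8 + 5 + 7) / 6 = 35/6 = 5.8333
  mean(Y) = (5 + 3 + 1 + 2 + 6 + 9) / 6 = 26/6 = 4.3333
  x̄ = (5.8333, 4.3333),  deviation x̄ - mu_0 = (5.8333, 4.3333) - (5, 8) = (0.8333, -3.6667).

Step 2 — sample covariance matrix, S[i,j] = (1/(n-1)) · Σ_k (x_{k,i} - mean_i) · (x_{k,j} - mean_j), divisor n-1 = 5:
  S[X,X] = ((-0.8333)·(-0.8333) + (-0.8333)·(-0.8333) + (-0.8333)·(-0.8333) + (2.1667)·(2.1667) + (-0.8333)·(-0.8333) + (1.1667)·(1.1667)) / 5 = 8.8333/5 = 1.7667
  S[X,Y] = ((-0.8333)·(0.6667) + (-0.8333)·(-1.3333) + (-0.8333)·(-3.3333) + (2.1667)·(-2.3333) + (-0.8333)·(1.6667) + (1.1667)·(4.6667)) / 5 = 2.3333/5 = 0.4667
  S[Y,Y] = ((0.6667)·(0.6667) + (-1.3333)·(-1.3333) + (-3.3333)·(-3.3333) + (-2.3333)·(-2.3333) + (1.6667)·(1.6667) + (4.6667)·(4.6667)) / 5 = 43.3333/5 = 8.6667
  S = [[1.7667, 0.4667],
 [0.4667, 8.6667]].

Step 3 — invert S. det(S) = 1.7667·8.6667 - (0.4667)² = 15.0933.
  S^{-1} = (1/det) · [[d, -b], [-b, a]] = [[0.5742, -0.0309],
 [-0.0309, 0.117]].

Step 4 — quadratic form (x̄ - mu_0)^T · S^{-1} · (x̄ - mu_0):
  S^{-1} · (x̄ - mu_0) = (0.5919, -0.4549),
  (x̄ - mu_0)^T · [...] = (0.8333)·(0.5919) + (-3.6667)·(-0.4549) = 2.1614.

Step 5 — scale by n: T² = 6 · 2.1614 = 12.9682.

T² ≈ 12.9682


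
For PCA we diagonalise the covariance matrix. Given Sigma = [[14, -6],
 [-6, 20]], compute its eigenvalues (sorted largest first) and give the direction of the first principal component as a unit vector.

Step 1 — characteristic polynomial of 2×2 Sigma:
  det(Sigma - λI) = λ² - trace · λ + det = 0.
  trace = 14 + 20 = 34, det = 14·20 - (-6)² = 244.
Step 2 — discriminant:
  Δ = trace² - 4·det = 1156 - 976 = 180.
Step 3 — eigenvalues:
  λ = (trace ± √Δ)/2 = (34 ± 13.4164)/2,
  λ_1 = 23.7082,  λ_2 = 10.2918.

Step 4 — unit eigenvector for λ_1: solve (Sigma - λ_1 I)v = 0. First row:
  (14 - 23.7082)·v_x + (-6)·v_y = 0, i.e. (-9.7082)·v_x + (-6)·v_y = 0,
  so v ∝ (b, λ_1 - a) = (-6, 9.7082); multiply by -1 so the first entry is positive: u = (6, -9.7082).
  ||u|| = √((6)² + (-9.7082)²) = √(130.2492) ≈ 11.4127,
  v_1 = u/||u|| ≈ (0.5257, -0.8507) (||v_1|| = 1).

λ_1 = 23.7082,  λ_2 = 10.2918;  v_1 ≈ (0.5257, -0.8507)


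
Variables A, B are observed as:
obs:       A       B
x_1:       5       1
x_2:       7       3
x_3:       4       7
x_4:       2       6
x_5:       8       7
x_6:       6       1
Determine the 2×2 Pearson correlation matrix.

Step 1 — column means:
  mean(A) = (5 + 7 + 4 + 2 + 8 + 6) / 6 = 32/6 = 5.3333
  mean(B) = (1 + 3 + 7 + 6 + 7 + 1) / 6 = 25/6 = 4.1667

Step 2 — sample variances and covariances s[i,j] = (1/(n-1)) · Σ_k (x_{k,i} - mean_i) · (x_{k,j} - mean_j), with n-1 = 5:
  s[A,A] = ((-0.3333)·(-0.3333) + (1.6667)·(1.6667) + (-1.3333)·(-1.3333) + (-3.3333)·(-3.3333) + (2.6667)·(2.6667) + (0.6667)·(0.6667)) / 5 = 23.3333/5 = 4.6667
  s[A,B] = ((-0.3333)·(-3.1667) + (1.6667)·(-1.1667) + (-1.3333)·(2.8333) + (-3.3333)·(1.8333) + (2.6667)·(2.8333) + (0.6667)·(-3.1667)) / 5 = -5.3333/5 = -1.0667
  s[B,B] = ((-3.1667)·(-3.1667) + (-1.1667)·(-1.1667) + (2.8333)·(2.8333) + (1.8333)·(1.8333) + (2.8333)·(2.8333) + (-3.1667)·(-3.1667)) / 5 = 40.8333/5 = 8.1667
  Sample standard deviations s_i = √(s[i,i]):
  s(A) = √(4.6667) = 2.1602
  s(B) = √(8.1667) = 2.8577

Step 3 — r_{ij} = s_{ij} / (s_i · s_j):
  r[A,A] = 1 (diagonal).
  r[A,B] = -1.0667 / (2.1602 · 2.8577) = -1.0667 / 6.1734 = -0.1728
  r[B,B] = 1 (diagonal).

R is symmetric with unit diagonal. Assembling:

R = [[1, -0.1728],
 [-0.1728, 1]]


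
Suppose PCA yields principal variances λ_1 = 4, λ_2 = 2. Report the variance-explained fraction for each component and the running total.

Step 1 — total variance = trace(Sigma) = Σ λ_i = 4 + 2 = 6.

Step 2 — fraction explained by component i = λ_i / Σ λ:
  PC1: 4/6 = 0.6667
  PC2: 2/6 = 0.3333

Step 3 — cumulative fraction after k components = (λ_1 + ... + λ_k) / Σ λ:
  k = 1: 4/6 = 0.6667
  k = 2: (4 + 2)/6 = 6/6 = 1

Summary (fraction, with percent):

explained: PC1 0.6667 (66.67%), PC2 0.3333 (33.33%);  cumulative: 0.6667, 1


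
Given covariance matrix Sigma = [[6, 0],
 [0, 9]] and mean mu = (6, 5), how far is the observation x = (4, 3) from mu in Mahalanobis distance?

Step 1 — centre the observation: (x - mu) = (-2, -2).

Step 2 — invert Sigma. det(Sigma) = 6·9 - (0)² = 54.
  Sigma^{-1} = (1/det) · [[d, -b], [-b, a]] = [[0.1667, 0],
 [0, 0.1111]].

Step 3 — form the quadratic (x - mu)^T · Sigma^{-1} · (x - mu):
  Sigma^{-1} · (x - mu) = (-0.3333, -0.2222).
  (x - mu)^T · [Sigma^{-1} · (x - mu)] = (-2)·(-0.3333) + (-2)·(-0.2222) = 1.1111.

Step 4 — take square root: d = √(1.1111) ≈ 1.0541.

d(x, mu) = √(1.1111) ≈ 1.0541


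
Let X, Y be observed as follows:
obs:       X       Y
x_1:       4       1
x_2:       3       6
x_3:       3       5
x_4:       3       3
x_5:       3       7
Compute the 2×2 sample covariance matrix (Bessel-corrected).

Step 1 — column means:
  mean(X) = (4 + 3 + 3 + 3 + 3) / 5 = 16/5 = 3.2
  mean(Y) = (1 + 6 + 5 + 3 + 7) / 5 = 22/5 = 4.4

Step 2 — sample covariance S[i,j] = (1/(n-1)) · Σ_k (x_{k,i} - mean_i) · (x_{k,j} - mean_j), with n-1 = 4.
  S[X,X] = ((0.8)·(0.8) + (-0.2)·(-0.2) + (-0.2)·(-0.2) + (-0.2)·(-0.2) + (-0.2)·(-0.2)) / 4 = 0.8/4 = 0.2
  S[X,Y] = ((0.8)·(-3.4) + (-0.2)·(1.6) + (-0.2)·(0.6) + (-0.2)·(-1.4) + (-0.2)·(2.6)) / 4 = -3.4/4 = -0.85
  S[Y,Y] = ((-3.4)·(-3.4) + (1.6)·(1.6) + (0.6)·(0.6) + (-1.4)·(-1.4) + (2.6)·(2.6)) / 4 = 23.2/4 = 5.8

S is symmetric (S[j,i] = S[i,j]). Assembling:

S = [[0.2, -0.85],
 [-0.85, 5.8]]


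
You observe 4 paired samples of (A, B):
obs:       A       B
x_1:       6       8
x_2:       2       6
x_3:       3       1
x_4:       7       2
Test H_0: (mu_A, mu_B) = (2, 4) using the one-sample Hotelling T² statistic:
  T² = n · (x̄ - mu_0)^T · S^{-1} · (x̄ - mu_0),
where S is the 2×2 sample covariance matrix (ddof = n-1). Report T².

Step 1 — sample mean vector:
  mean(A) = (6 + 2 + 3 + 7) / 4 = 18/4 = 4.5
  mean(B) = (8 + 6 + 1 + 2) / 4 = 17/4 = 4.25
  x̄ = (4.5, 4.25),  deviation x̄ - mu_0 = (4.5, 4.25) - (2, 4) = (2.5, 0.25).

Step 2 — sample covariance matrix, S[i,j] = (1/(n-1)) · Σ_k (x_{k,i} - mean_i) · (x_{k,j} - mean_j), divisor n-1 = 3:
  S[A,A] = ((1.5)·(1.5) + (-2.5)·(-2.5) + (-1.5)·(-1.5) + (2.5)·(2.5)) / 3 = 17/3 = 5.6667
  S[A,B] = ((1.5)·(3.75) + (-2.5)·(1.75) + (-1.5)·(-3.25) + (2.5)·(-2.25)) / 3 = 0.5/3 = 0.1667
  S[B,B] = ((3.75)·(3.75) + (1.75)·(1.75) + (-3.25)·(-3.25) + (-2.25)·(-2.25)) / 3 = 32.75/3 = 10.9167
  S = [[5.6667, 0.1667],
 [0.1667, 10.9167]].

Step 3 — invert S. det(S) = 5.6667·10.9167 - (0.1667)² = 61.8333.
  S^{-1} = (1/det) · [[d, -b], [-b, a]] = [[0.1765, -0.0027],
 [-0.0027, 0.0916]].

Step 4 — quadratic form (x̄ - mu_0)^T · S^{-1} · (x̄ - mu_0):
  S^{-1} · (x̄ - mu_0) = (0.4407, 0.0162),
  (x̄ - mu_0)^T · [...] = (2.5)·(0.4407) + (0.25)·(0.0162) = 1.1058.

Step 5 — scale by n: T² = 4 · 1.1058 = 4.4232.

T² ≈ 4.4232


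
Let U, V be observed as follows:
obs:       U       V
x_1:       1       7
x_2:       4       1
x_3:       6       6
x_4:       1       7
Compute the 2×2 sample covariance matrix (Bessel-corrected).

Step 1 — column means:
  mean(U) = (1 + 4 + 6 + 1) / 4 = 12/4 = 3
  mean(V) = (7 + 1 + 6 + 7) / 4 = 21/4 = 5.25

Step 2 — sample covariance S[i,j] = (1/(n-1)) · Σ_k (x_{k,i} - mean_i) · (x_{k,j} - mean_j), with n-1 = 3.
  S[U,U] = ((-2)·(-2) + (1)·(1) + (3)·(3) + (-2)·(-2)) / 3 = 18/3 = 6
  S[U,V] = ((-2)·(1.75) + (1)·(-4.25) + (3)·(0.75) + (-2)·(1.75)) / 3 = -9/3 = -3
  S[V,V] = ((1.75)·(1.75) + (-4.25)·(-4.25) + (0.75)·(0.75) + (1.75)·(1.75)) / 3 = 24.75/3 = 8.25

S is symmetric (S[j,i] = S[i,j]). Assembling:

S = [[6, -3],
 [-3, 8.25]]


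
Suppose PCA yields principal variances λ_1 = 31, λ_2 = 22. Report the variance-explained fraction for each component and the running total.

Step 1 — total variance = trace(Sigma) = Σ λ_i = 31 + 22 = 53.

Step 2 — fraction explained by component i = λ_i / Σ λ:
  PC1: 31/53 = 0.5849
  PC2: 22/53 = 0.4151

Step 3 — cumulative fraction after k components = (λ_1 + ... + λ_k) / Σ λ:
  k = 1: 31/53 = 0.5849
  k = 2: (31 + 22)/53 = 53/53 = 1

Summary (fraction, with percent):

explained: PC1 0.5849 (58.49%), PC2 0.4151 (41.51%);  cumulative: 0.5849, 1


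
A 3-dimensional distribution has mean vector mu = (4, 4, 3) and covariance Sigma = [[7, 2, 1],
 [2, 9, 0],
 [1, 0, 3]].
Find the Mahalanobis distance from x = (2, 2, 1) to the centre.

Step 1 — centre the observation: (x - mu) = (-2, -2, -2).

Step 2 — invert Sigma (cofactor / det for 3×3, or solve directly):
  Sigma^{-1} = [[0.1607, -0.0357, -0.0536],
 [-0.0357, 0.119, 0.0119],
 [-0.0536, 0.0119, 0.3512]].

Step 3 — form the quadratic (x - mu)^T · Sigma^{-1} · (x - mu):
  Sigma^{-1} · (x - mu) = (-0.1429, -0.1905, -0.619).
  (x - mu)^T · [Sigma^{-1} · (x - mu)] = (-2)·(-0.1429) + (-2)·(-0.1905) + (-2)·(-0.619) = 1.9048.

Step 4 — take square root: d = √(1.9048) ≈ 1.3801.

d(x, mu) = √(1.9048) ≈ 1.3801


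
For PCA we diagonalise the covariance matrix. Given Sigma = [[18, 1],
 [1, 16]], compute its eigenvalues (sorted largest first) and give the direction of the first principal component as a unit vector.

Step 1 — characteristic polynomial of 2×2 Sigma:
  det(Sigma - λI) = λ² - trace · λ + det = 0.
  trace = 18 + 16 = 34, det = 18·16 - (1)² = 287.
Step 2 — discriminant:
  Δ = trace² - 4·det = 1156 - 1148 = 8.
Step 3 — eigenvalues:
  λ = (trace ± √Δ)/2 = (34 ± 2.8284)/2,
  λ_1 = 18.4142,  λ_2 = 15.5858.

Step 4 — unit eigenvector for λ_1: solve (Sigma - λ_1 I)v = 0. First row:
  (18 - 18.4142)·v_x + (1)·v_y = 0, i.e. (-0.4142)·v_x + (1)·v_y = 0,
  so v ∝ (b, λ_1 - a) = (1, 0.4142) = u.
  ||u|| = √((1)² + (0.4142)²) = √(1.1716) ≈ 1.0824,
  v_1 = u/||u|| ≈ (0.9239, 0.3827) (||v_1|| = 1).

λ_1 = 18.4142,  λ_2 = 15.5858;  v_1 ≈ (0.9239, 0.3827)
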